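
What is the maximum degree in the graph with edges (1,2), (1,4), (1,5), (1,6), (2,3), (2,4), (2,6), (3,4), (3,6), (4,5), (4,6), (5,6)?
5 (attained at vertices 4, 6)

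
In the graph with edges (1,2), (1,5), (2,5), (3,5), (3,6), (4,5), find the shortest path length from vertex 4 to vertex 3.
2 (path: 4 -> 5 -> 3, 2 edges)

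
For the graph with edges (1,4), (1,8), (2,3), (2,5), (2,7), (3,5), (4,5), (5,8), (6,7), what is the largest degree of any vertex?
4 (attained at vertex 5)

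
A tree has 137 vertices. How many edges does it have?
136 (A tree on V vertices has V - 1 edges, so 137 - 1 = 136)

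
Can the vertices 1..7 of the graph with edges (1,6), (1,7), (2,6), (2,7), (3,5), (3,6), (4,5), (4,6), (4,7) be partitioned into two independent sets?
Yes. Partition: {1, 2, 3, 4}, {5, 6, 7}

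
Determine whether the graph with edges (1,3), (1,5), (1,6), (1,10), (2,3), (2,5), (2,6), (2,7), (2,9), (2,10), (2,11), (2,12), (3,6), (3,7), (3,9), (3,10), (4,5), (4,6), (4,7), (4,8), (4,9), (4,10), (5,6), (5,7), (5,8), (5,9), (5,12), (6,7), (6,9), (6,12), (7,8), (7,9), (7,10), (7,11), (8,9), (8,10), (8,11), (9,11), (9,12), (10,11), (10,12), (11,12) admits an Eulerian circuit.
No (2 vertices have odd degree: {7, 9}; Eulerian circuit requires 0)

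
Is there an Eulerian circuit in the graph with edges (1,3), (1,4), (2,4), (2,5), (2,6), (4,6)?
No (4 vertices have odd degree: {2, 3, 4, 5}; Eulerian circuit requires 0)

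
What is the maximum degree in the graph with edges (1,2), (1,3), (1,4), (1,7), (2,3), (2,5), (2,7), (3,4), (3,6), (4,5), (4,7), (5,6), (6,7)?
4 (attained at vertices 1, 2, 3, 4, 7)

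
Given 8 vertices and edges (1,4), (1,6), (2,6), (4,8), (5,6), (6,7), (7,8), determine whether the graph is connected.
No, it has 2 components: {1, 2, 4, 5, 6, 7, 8}, {3}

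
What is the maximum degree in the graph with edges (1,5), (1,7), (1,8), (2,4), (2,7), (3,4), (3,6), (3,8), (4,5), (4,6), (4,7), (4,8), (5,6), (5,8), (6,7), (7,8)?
6 (attained at vertex 4)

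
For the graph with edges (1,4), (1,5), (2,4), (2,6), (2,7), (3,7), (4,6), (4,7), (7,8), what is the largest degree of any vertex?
4 (attained at vertices 4, 7)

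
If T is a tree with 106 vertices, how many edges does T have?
105 (A tree on V vertices has V - 1 edges, so 106 - 1 = 105)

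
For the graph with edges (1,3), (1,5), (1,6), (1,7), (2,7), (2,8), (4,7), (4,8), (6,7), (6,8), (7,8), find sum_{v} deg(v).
22 (handshake: sum of degrees = 2|E| = 2 x 11 = 22)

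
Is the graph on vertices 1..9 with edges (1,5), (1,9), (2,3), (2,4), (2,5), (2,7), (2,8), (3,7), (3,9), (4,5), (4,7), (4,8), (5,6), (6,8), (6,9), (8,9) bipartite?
No (odd cycle of length 5: 2 -> 5 -> 1 -> 9 -> 3 -> 2)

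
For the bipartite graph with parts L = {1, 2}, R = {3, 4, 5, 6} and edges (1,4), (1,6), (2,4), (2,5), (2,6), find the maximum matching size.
2 (matching: (1,6), (2,5); upper bound min(|L|,|R|) = min(2,4) = 2)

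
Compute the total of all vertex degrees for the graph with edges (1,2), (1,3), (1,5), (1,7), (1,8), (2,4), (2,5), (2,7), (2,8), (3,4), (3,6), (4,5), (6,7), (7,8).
28 (handshake: sum of degrees = 2|E| = 2 x 14 = 28)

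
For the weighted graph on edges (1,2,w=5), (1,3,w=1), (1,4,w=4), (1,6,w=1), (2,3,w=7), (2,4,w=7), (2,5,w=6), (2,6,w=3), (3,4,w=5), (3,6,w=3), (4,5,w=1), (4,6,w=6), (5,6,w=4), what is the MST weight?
10 (MST edges: (1,3,w=1), (1,4,w=4), (1,6,w=1), (2,6,w=3), (4,5,w=1); sum of weights 1 + 4 + 1 + 3 + 1 = 10)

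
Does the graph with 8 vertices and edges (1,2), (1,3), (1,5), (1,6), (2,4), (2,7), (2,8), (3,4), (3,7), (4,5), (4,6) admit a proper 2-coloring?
Yes. Partition: {1, 4, 7, 8}, {2, 3, 5, 6}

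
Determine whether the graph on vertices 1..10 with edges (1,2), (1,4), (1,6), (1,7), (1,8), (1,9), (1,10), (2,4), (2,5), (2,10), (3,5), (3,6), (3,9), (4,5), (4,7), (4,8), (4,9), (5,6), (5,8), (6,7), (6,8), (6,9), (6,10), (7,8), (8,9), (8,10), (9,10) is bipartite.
No (odd cycle of length 3: 4 -> 1 -> 2 -> 4)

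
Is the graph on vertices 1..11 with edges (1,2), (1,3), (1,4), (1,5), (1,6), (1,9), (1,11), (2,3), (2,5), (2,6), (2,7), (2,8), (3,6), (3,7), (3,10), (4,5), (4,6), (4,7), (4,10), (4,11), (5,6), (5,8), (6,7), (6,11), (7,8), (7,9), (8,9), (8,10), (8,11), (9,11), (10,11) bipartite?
No (odd cycle of length 3: 9 -> 1 -> 11 -> 9)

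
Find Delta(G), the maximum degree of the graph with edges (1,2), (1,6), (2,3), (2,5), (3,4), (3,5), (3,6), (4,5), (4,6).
4 (attained at vertex 3)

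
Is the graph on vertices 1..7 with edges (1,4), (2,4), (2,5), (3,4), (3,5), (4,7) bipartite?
Yes. Partition: {1, 2, 3, 6, 7}, {4, 5}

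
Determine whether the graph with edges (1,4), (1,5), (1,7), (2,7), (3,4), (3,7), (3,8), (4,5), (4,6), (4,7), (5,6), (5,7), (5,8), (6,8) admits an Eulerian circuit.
No (8 vertices have odd degree: {1, 2, 3, 4, 5, 6, 7, 8}; Eulerian circuit requires 0)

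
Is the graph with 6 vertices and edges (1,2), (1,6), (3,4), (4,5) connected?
No, it has 2 components: {1, 2, 6}, {3, 4, 5}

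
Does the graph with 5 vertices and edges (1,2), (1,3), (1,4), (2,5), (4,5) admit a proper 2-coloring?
Yes. Partition: {1, 5}, {2, 3, 4}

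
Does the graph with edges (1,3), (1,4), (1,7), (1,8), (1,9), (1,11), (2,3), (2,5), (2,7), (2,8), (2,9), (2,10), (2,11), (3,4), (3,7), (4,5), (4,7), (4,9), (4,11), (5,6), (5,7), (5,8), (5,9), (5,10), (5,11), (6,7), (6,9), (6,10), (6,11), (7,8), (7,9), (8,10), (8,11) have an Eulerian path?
Yes (the graph is connected and exactly 2 vertices have odd degree: {2, 6}; any Eulerian path must start and end at those)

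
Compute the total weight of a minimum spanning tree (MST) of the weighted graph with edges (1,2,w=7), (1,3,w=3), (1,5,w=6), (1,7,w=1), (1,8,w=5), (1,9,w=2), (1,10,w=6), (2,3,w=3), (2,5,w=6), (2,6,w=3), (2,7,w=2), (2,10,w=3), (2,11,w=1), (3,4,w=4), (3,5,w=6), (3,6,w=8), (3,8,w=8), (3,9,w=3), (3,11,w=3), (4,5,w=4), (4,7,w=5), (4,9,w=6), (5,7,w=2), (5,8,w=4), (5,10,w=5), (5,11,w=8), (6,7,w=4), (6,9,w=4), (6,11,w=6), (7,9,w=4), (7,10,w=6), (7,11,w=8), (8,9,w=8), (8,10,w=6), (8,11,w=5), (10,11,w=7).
25 (MST edges: (1,3,w=3), (1,7,w=1), (1,9,w=2), (2,6,w=3), (2,7,w=2), (2,10,w=3), (2,11,w=1), (3,4,w=4), (5,7,w=2), (5,8,w=4); sum of weights 3 + 1 + 2 + 3 + 2 + 3 + 1 + 4 + 2 + 4 = 25)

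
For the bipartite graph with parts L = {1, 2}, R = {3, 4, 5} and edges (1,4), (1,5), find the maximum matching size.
1 (matching: (1,5); upper bound min(|L|,|R|) = min(2,3) = 2)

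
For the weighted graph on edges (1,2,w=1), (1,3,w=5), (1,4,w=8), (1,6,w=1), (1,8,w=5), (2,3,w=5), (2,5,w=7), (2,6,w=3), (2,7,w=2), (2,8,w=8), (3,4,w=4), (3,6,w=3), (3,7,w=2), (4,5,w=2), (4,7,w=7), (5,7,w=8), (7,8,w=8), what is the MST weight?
17 (MST edges: (1,2,w=1), (1,6,w=1), (1,8,w=5), (2,7,w=2), (3,4,w=4), (3,7,w=2), (4,5,w=2); sum of weights 1 + 1 + 5 + 2 + 4 + 2 + 2 = 17)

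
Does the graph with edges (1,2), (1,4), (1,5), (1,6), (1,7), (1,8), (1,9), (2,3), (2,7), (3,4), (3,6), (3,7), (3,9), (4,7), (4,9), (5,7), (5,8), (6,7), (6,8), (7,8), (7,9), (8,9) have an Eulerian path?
No (6 vertices have odd degree: {1, 2, 3, 5, 8, 9}; Eulerian path requires 0 or 2)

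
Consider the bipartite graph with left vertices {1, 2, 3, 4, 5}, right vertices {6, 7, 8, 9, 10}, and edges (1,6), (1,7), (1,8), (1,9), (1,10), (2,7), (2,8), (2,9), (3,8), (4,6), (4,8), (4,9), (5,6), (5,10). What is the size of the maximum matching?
5 (matching: (1,10), (2,7), (3,8), (4,9), (5,6); upper bound min(|L|,|R|) = min(5,5) = 5)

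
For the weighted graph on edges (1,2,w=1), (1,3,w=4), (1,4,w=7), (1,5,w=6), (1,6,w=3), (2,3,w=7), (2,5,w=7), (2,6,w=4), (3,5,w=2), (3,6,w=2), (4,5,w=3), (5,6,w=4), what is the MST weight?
11 (MST edges: (1,2,w=1), (1,6,w=3), (3,5,w=2), (3,6,w=2), (4,5,w=3); sum of weights 1 + 3 + 2 + 2 + 3 = 11)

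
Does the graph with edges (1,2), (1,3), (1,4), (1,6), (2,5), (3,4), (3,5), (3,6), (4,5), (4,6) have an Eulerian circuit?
No (2 vertices have odd degree: {5, 6}; Eulerian circuit requires 0)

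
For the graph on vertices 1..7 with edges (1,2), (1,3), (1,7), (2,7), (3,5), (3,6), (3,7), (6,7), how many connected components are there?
2 (components: {1, 2, 3, 5, 6, 7}, {4})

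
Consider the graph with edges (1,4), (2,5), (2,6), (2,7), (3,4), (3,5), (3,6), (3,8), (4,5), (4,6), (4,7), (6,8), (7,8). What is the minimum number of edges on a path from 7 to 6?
2 (path: 7 -> 8 -> 6, 2 edges)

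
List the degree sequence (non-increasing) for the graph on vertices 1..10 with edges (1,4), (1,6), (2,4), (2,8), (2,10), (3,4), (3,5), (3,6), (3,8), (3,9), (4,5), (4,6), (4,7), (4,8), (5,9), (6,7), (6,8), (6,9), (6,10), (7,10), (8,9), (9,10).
[7, 7, 5, 5, 5, 4, 3, 3, 3, 2] (degrees: deg(1)=2, deg(2)=3, deg(3)=5, deg(4)=7, deg(5)=3, deg(6)=7, deg(7)=3, deg(8)=5, deg(9)=5, deg(10)=4)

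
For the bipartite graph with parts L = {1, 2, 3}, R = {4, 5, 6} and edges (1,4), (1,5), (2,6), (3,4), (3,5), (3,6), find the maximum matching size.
3 (matching: (1,5), (2,6), (3,4); upper bound min(|L|,|R|) = min(3,3) = 3)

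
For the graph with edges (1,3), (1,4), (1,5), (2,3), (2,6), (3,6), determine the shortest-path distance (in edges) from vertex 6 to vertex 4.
3 (path: 6 -> 3 -> 1 -> 4, 3 edges)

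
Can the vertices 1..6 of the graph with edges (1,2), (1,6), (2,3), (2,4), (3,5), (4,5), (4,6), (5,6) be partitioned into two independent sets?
No (odd cycle of length 3: 4 -> 6 -> 5 -> 4)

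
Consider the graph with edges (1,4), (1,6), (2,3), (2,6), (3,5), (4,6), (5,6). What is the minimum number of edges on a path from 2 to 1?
2 (path: 2 -> 6 -> 1, 2 edges)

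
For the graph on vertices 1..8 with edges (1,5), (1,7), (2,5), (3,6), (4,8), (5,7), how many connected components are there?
3 (components: {1, 2, 5, 7}, {3, 6}, {4, 8})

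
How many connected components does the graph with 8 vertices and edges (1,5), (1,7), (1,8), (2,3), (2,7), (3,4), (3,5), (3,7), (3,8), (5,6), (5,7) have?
1 (components: {1, 2, 3, 4, 5, 6, 7, 8})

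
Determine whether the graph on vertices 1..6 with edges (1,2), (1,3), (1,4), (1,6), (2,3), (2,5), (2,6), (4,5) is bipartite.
No (odd cycle of length 3: 2 -> 1 -> 3 -> 2)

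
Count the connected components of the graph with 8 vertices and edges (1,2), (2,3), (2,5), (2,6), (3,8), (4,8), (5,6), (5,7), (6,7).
1 (components: {1, 2, 3, 4, 5, 6, 7, 8})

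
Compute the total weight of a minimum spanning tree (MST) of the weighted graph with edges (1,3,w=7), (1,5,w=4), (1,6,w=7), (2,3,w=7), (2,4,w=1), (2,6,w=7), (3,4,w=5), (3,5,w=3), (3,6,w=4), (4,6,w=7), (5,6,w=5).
17 (MST edges: (1,5,w=4), (2,4,w=1), (3,4,w=5), (3,5,w=3), (3,6,w=4); sum of weights 4 + 1 + 5 + 3 + 4 = 17)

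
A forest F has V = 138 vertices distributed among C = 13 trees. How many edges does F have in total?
125 (Each of the 13 component trees on V_i vertices has V_i - 1 edges; summing gives V - C = 138 - 13 = 125)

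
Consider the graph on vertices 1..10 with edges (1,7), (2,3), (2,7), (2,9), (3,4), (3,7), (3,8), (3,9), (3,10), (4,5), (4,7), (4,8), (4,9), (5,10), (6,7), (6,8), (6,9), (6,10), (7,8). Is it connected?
Yes (BFS from 1 visits [1, 7, 2, 3, 4, 6, 8, 9, 10, 5] — all 10 vertices reached)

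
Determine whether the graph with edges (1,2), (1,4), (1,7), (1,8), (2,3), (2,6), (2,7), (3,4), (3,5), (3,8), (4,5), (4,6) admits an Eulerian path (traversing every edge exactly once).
Yes — and in fact it has an Eulerian circuit (the graph is connected and all 8 vertices have even degree)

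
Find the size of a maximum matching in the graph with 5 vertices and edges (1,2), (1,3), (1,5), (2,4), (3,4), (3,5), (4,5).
2 (matching: (2,4), (3,5); upper bound floor(n/2) = floor(5/2) = 2)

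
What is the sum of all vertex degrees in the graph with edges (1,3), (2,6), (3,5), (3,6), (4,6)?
10 (handshake: sum of degrees = 2|E| = 2 x 5 = 10)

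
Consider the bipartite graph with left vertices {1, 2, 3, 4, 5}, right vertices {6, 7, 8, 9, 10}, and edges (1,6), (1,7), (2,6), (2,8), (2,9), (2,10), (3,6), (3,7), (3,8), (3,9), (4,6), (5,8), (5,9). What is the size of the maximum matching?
5 (matching: (1,7), (2,10), (3,9), (4,6), (5,8); upper bound min(|L|,|R|) = min(5,5) = 5)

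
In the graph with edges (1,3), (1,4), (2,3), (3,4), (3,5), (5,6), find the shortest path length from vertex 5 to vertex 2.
2 (path: 5 -> 3 -> 2, 2 edges)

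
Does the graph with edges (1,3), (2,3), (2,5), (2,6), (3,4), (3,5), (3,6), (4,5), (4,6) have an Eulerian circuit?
No (6 vertices have odd degree: {1, 2, 3, 4, 5, 6}; Eulerian circuit requires 0)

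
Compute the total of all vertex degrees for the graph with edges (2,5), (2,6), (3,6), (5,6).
8 (handshake: sum of degrees = 2|E| = 2 x 4 = 8)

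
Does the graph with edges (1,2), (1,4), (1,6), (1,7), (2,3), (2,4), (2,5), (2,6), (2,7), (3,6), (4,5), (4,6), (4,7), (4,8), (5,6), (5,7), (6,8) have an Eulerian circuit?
Yes (the graph is connected and all 8 vertices have even degree)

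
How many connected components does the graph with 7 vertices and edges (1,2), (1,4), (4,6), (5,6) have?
3 (components: {1, 2, 4, 5, 6}, {3}, {7})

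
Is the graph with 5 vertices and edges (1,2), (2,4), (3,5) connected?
No, it has 2 components: {1, 2, 4}, {3, 5}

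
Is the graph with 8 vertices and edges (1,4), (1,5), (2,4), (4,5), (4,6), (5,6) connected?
No, it has 4 components: {1, 2, 4, 5, 6}, {3}, {7}, {8}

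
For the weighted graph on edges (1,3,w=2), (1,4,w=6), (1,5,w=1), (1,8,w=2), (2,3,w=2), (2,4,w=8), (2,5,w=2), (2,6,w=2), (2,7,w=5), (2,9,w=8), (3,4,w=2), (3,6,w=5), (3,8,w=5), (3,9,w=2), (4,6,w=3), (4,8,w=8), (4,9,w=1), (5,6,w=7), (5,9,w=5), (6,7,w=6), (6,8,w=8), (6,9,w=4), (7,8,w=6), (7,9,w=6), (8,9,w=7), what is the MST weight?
17 (MST edges: (1,3,w=2), (1,5,w=1), (1,8,w=2), (2,5,w=2), (2,6,w=2), (2,7,w=5), (3,4,w=2), (4,9,w=1); sum of weights 2 + 1 + 2 + 2 + 2 + 5 + 2 + 1 = 17)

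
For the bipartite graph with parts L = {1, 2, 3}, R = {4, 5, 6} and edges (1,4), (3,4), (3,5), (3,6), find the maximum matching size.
2 (matching: (1,4), (3,6); upper bound min(|L|,|R|) = min(3,3) = 3)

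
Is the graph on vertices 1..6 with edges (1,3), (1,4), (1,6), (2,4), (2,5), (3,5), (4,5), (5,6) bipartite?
No (odd cycle of length 5: 5 -> 3 -> 1 -> 4 -> 2 -> 5)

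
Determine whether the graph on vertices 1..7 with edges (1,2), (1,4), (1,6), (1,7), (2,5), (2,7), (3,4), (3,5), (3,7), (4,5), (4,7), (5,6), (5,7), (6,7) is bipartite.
No (odd cycle of length 3: 6 -> 1 -> 7 -> 6)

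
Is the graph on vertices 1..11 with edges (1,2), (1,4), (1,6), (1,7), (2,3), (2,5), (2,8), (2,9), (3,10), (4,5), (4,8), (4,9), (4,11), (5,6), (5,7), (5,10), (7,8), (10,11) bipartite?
Yes. Partition: {1, 3, 5, 8, 9, 11}, {2, 4, 6, 7, 10}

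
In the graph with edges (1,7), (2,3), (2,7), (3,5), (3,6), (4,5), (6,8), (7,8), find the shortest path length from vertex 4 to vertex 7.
4 (path: 4 -> 5 -> 3 -> 2 -> 7, 4 edges)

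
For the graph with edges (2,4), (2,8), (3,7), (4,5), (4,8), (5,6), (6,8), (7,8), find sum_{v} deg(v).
16 (handshake: sum of degrees = 2|E| = 2 x 8 = 16)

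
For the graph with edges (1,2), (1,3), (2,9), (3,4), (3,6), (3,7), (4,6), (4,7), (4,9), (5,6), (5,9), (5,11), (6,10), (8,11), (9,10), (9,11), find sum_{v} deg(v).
32 (handshake: sum of degrees = 2|E| = 2 x 16 = 32)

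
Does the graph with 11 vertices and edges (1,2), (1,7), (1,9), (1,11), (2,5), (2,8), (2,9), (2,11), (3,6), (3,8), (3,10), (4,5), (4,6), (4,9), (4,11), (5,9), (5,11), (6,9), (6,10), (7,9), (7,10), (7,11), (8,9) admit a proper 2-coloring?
No (odd cycle of length 3: 2 -> 1 -> 9 -> 2)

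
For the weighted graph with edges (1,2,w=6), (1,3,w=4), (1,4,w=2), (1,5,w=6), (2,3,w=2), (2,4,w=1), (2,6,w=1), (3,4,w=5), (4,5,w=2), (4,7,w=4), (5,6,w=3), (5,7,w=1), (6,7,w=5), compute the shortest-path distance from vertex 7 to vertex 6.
4 (path: 7 -> 5 -> 6; weights 1 + 3 = 4)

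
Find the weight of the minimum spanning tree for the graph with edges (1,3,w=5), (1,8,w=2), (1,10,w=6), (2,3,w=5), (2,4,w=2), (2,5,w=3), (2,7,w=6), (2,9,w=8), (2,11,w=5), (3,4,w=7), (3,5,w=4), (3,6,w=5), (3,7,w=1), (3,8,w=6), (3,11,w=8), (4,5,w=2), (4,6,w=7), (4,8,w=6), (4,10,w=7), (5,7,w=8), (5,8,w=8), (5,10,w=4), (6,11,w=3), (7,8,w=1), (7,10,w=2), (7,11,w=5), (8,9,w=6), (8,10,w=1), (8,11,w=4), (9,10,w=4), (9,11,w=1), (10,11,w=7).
21 (MST edges: (1,8,w=2), (2,4,w=2), (3,5,w=4), (3,7,w=1), (4,5,w=2), (6,11,w=3), (7,8,w=1), (8,10,w=1), (8,11,w=4), (9,11,w=1); sum of weights 2 + 2 + 4 + 1 + 2 + 3 + 1 + 1 + 4 + 1 = 21)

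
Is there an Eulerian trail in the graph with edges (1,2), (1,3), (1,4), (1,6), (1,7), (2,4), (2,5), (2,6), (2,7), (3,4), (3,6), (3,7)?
No (6 vertices have odd degree: {1, 2, 4, 5, 6, 7}; Eulerian path requires 0 or 2)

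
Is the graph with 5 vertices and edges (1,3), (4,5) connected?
No, it has 3 components: {1, 3}, {2}, {4, 5}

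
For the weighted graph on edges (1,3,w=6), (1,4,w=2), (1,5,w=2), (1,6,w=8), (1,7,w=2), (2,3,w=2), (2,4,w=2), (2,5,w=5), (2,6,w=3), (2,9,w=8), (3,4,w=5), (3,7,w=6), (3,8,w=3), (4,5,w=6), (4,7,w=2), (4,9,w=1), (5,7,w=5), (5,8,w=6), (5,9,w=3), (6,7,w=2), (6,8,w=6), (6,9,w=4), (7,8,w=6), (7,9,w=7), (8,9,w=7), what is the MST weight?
16 (MST edges: (1,4,w=2), (1,5,w=2), (1,7,w=2), (2,3,w=2), (2,4,w=2), (3,8,w=3), (4,9,w=1), (6,7,w=2); sum of weights 2 + 2 + 2 + 2 + 2 + 3 + 1 + 2 = 16)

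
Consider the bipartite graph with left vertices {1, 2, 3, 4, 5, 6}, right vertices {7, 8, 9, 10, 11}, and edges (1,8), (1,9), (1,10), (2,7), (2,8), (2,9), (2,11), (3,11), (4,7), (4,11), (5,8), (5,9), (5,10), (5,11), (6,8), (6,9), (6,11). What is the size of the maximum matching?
5 (matching: (1,10), (2,11), (4,7), (5,9), (6,8); upper bound min(|L|,|R|) = min(6,5) = 5)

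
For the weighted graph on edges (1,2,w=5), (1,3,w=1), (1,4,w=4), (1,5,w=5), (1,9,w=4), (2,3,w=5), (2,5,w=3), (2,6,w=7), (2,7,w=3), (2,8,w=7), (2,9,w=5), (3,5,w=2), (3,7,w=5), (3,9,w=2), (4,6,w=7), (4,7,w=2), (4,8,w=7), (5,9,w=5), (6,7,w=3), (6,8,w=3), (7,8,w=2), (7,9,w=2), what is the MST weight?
17 (MST edges: (1,3,w=1), (2,5,w=3), (3,5,w=2), (3,9,w=2), (4,7,w=2), (6,7,w=3), (7,8,w=2), (7,9,w=2); sum of weights 1 + 3 + 2 + 2 + 2 + 3 + 2 + 2 = 17)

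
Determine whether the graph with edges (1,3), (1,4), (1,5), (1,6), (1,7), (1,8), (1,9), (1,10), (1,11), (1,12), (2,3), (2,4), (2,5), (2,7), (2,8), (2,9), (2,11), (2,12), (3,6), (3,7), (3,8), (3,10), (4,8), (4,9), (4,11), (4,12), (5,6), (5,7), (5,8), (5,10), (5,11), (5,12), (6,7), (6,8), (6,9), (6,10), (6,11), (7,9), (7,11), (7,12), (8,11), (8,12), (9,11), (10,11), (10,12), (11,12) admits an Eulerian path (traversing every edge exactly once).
Yes — and in fact it has an Eulerian circuit (the graph is connected and all 12 vertices have even degree)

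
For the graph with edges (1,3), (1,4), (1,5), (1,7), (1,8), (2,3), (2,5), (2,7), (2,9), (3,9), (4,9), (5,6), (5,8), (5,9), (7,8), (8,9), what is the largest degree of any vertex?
5 (attained at vertices 1, 5, 9)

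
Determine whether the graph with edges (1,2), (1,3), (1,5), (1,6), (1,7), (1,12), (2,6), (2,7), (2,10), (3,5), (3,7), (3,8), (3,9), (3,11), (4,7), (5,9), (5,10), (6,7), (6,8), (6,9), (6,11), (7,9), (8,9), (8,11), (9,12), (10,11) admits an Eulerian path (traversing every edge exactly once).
Yes (the graph is connected and exactly 2 vertices have odd degree: {4, 10}; any Eulerian path must start and end at those)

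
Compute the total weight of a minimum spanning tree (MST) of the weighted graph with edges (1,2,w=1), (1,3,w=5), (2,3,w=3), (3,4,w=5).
9 (MST edges: (1,2,w=1), (2,3,w=3), (3,4,w=5); sum of weights 1 + 3 + 5 = 9)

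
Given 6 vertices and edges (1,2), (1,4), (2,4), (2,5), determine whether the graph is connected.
No, it has 3 components: {1, 2, 4, 5}, {3}, {6}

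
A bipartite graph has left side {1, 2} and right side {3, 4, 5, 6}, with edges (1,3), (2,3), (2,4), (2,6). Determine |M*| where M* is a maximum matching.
2 (matching: (1,3), (2,6); upper bound min(|L|,|R|) = min(2,4) = 2)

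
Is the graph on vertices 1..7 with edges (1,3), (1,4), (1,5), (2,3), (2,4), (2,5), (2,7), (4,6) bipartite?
Yes. Partition: {1, 2, 6}, {3, 4, 5, 7}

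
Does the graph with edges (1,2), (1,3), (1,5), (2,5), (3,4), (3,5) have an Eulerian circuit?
No (4 vertices have odd degree: {1, 3, 4, 5}; Eulerian circuit requires 0)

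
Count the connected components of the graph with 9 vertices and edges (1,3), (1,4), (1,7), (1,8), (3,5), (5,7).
4 (components: {1, 3, 4, 5, 7, 8}, {2}, {6}, {9})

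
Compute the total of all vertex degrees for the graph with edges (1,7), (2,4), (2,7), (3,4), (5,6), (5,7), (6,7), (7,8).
16 (handshake: sum of degrees = 2|E| = 2 x 8 = 16)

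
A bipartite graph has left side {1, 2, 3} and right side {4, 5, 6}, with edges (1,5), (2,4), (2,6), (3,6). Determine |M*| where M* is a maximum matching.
3 (matching: (1,5), (2,4), (3,6); upper bound min(|L|,|R|) = min(3,3) = 3)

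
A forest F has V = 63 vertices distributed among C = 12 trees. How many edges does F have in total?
51 (Each of the 12 component trees on V_i vertices has V_i - 1 edges; summing gives V - C = 63 - 12 = 51)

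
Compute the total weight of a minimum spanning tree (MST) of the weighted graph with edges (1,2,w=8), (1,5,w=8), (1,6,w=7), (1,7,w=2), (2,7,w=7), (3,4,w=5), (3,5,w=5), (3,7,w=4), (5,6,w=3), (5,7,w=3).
24 (MST edges: (1,7,w=2), (2,7,w=7), (3,4,w=5), (3,7,w=4), (5,6,w=3), (5,7,w=3); sum of weights 2 + 7 + 5 + 4 + 3 + 3 = 24)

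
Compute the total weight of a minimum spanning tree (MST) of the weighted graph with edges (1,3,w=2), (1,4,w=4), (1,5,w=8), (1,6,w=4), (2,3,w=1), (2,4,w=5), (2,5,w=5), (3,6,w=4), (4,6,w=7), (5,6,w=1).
12 (MST edges: (1,3,w=2), (1,4,w=4), (1,6,w=4), (2,3,w=1), (5,6,w=1); sum of weights 2 + 4 + 4 + 1 + 1 = 12)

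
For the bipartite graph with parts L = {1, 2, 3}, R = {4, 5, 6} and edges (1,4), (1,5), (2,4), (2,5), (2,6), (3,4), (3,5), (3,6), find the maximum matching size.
3 (matching: (1,5), (2,6), (3,4); upper bound min(|L|,|R|) = min(3,3) = 3)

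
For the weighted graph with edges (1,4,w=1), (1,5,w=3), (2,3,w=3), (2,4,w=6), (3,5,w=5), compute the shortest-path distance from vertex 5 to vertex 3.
5 (path: 5 -> 3; weights 5 = 5)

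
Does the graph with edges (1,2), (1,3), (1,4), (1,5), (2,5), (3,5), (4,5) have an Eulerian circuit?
Yes (the graph is connected and all 5 vertices have even degree)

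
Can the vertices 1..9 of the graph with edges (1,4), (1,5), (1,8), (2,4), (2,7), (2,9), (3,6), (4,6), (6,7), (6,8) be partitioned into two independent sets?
Yes. Partition: {1, 2, 6}, {3, 4, 5, 7, 8, 9}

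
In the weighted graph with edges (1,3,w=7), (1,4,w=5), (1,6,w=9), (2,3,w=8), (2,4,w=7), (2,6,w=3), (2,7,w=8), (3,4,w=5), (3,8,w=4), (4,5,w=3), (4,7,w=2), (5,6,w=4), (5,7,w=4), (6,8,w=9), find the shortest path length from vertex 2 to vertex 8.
12 (path: 2 -> 6 -> 8; weights 3 + 9 = 12)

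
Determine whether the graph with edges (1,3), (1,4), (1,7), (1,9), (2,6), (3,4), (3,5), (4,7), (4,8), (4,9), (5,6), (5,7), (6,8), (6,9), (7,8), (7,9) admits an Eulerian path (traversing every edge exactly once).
No (6 vertices have odd degree: {2, 3, 4, 5, 7, 8}; Eulerian path requires 0 or 2)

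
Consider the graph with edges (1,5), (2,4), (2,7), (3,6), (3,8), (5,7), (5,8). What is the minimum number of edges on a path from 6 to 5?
3 (path: 6 -> 3 -> 8 -> 5, 3 edges)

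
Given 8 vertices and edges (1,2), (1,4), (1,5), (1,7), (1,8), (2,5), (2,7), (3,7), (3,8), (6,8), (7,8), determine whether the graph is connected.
Yes (BFS from 1 visits [1, 2, 4, 5, 7, 8, 3, 6] — all 8 vertices reached)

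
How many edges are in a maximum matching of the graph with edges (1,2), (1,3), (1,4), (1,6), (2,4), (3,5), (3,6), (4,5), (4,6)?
3 (matching: (1,6), (2,4), (3,5); upper bound floor(n/2) = floor(6/2) = 3)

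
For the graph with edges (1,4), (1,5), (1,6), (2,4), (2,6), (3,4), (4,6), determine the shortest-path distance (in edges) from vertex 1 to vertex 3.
2 (path: 1 -> 4 -> 3, 2 edges)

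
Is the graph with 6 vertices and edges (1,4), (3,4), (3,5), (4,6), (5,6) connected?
No, it has 2 components: {1, 3, 4, 5, 6}, {2}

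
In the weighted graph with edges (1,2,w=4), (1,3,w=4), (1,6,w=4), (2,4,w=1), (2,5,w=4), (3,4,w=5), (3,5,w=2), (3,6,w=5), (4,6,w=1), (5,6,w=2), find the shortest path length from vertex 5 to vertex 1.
6 (path: 5 -> 6 -> 1; weights 2 + 4 = 6)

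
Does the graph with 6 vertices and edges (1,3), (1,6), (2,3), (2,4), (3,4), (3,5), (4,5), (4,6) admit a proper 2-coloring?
No (odd cycle of length 3: 4 -> 3 -> 2 -> 4)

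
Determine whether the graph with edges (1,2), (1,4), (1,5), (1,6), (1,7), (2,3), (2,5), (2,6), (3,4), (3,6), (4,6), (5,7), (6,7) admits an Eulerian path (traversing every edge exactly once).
No (6 vertices have odd degree: {1, 3, 4, 5, 6, 7}; Eulerian path requires 0 or 2)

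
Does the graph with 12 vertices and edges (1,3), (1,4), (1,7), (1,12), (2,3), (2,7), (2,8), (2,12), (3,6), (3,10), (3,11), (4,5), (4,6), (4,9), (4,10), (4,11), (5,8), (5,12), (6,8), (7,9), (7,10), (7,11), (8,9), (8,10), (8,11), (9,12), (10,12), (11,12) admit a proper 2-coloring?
Yes. Partition: {1, 2, 5, 6, 9, 10, 11}, {3, 4, 7, 8, 12}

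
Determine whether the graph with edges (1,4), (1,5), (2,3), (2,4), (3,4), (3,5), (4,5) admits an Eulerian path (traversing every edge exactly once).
Yes (the graph is connected and exactly 2 vertices have odd degree: {3, 5}; any Eulerian path must start and end at those)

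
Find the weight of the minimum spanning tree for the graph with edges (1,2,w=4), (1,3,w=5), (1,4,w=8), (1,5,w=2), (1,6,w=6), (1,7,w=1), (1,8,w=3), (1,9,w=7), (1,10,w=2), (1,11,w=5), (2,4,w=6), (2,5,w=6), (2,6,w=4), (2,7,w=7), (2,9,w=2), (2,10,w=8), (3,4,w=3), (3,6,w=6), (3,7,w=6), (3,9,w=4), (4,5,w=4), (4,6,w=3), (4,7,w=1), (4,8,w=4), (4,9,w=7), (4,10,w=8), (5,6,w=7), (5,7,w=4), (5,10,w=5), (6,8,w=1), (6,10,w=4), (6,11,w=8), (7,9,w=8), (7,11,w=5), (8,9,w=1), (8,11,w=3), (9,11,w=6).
19 (MST edges: (1,5,w=2), (1,7,w=1), (1,8,w=3), (1,10,w=2), (2,9,w=2), (3,4,w=3), (4,7,w=1), (6,8,w=1), (8,9,w=1), (8,11,w=3); sum of weights 2 + 1 + 3 + 2 + 2 + 3 + 1 + 1 + 1 + 3 = 19)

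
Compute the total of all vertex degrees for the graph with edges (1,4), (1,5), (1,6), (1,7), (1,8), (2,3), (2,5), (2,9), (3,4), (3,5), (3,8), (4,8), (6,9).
26 (handshake: sum of degrees = 2|E| = 2 x 13 = 26)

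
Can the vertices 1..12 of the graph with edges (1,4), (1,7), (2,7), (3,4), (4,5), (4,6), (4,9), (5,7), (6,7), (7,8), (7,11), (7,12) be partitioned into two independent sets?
Yes. Partition: {1, 2, 3, 5, 6, 8, 9, 10, 11, 12}, {4, 7}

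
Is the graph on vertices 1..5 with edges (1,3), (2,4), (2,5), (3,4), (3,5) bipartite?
Yes. Partition: {1, 4, 5}, {2, 3}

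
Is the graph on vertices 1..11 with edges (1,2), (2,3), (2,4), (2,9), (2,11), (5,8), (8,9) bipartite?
Yes. Partition: {1, 3, 4, 5, 6, 7, 9, 10, 11}, {2, 8}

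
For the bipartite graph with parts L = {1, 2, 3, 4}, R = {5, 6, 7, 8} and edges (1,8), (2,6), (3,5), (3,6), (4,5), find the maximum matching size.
3 (matching: (1,8), (2,6), (3,5); upper bound min(|L|,|R|) = min(4,4) = 4)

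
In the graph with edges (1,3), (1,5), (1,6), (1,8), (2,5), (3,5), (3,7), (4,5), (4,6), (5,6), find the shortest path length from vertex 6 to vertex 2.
2 (path: 6 -> 5 -> 2, 2 edges)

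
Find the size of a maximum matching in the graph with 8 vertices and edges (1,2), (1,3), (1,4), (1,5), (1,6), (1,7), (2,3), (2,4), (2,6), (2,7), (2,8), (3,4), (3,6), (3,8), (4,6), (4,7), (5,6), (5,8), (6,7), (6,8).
4 (matching: (1,7), (2,8), (3,4), (5,6); upper bound floor(n/2) = floor(8/2) = 4)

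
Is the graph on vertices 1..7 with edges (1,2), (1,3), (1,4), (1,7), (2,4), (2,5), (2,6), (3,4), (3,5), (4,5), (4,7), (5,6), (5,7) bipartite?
No (odd cycle of length 3: 3 -> 1 -> 4 -> 3)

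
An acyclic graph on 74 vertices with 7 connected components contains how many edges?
67 (Each of the 7 component trees on V_i vertices has V_i - 1 edges; summing gives V - C = 74 - 7 = 67)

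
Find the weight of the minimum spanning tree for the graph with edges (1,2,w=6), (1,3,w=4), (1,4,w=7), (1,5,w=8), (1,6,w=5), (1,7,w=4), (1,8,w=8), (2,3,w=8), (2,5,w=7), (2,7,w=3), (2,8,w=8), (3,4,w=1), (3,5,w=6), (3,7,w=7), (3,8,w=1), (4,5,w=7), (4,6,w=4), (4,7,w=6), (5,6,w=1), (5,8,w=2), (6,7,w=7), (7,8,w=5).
16 (MST edges: (1,3,w=4), (1,7,w=4), (2,7,w=3), (3,4,w=1), (3,8,w=1), (5,6,w=1), (5,8,w=2); sum of weights 4 + 4 + 3 + 1 + 1 + 1 + 2 = 16)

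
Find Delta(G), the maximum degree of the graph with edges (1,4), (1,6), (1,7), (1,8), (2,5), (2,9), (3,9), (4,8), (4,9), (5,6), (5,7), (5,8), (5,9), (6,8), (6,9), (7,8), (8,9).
6 (attained at vertices 8, 9)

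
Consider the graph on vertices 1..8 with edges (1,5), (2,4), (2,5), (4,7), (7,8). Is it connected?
No, it has 3 components: {1, 2, 4, 5, 7, 8}, {3}, {6}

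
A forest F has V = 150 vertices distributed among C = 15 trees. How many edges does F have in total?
135 (Each of the 15 component trees on V_i vertices has V_i - 1 edges; summing gives V - C = 150 - 15 = 135)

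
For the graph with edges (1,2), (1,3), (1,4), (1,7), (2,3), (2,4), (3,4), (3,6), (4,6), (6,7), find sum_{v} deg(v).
20 (handshake: sum of degrees = 2|E| = 2 x 10 = 20)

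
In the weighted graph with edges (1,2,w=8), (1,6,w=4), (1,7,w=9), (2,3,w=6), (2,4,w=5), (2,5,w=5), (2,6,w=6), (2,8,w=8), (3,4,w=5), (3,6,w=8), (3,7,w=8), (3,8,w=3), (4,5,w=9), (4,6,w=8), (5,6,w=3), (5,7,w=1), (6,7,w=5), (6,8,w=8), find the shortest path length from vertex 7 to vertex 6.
4 (path: 7 -> 5 -> 6; weights 1 + 3 = 4)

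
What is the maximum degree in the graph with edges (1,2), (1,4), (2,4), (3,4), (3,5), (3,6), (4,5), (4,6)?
5 (attained at vertex 4)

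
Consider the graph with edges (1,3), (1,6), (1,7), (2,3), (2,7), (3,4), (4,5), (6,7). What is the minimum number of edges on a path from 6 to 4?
3 (path: 6 -> 1 -> 3 -> 4, 3 edges)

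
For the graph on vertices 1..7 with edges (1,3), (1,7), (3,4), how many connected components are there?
4 (components: {1, 3, 4, 7}, {2}, {5}, {6})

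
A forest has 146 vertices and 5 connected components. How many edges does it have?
141 (Each of the 5 component trees on V_i vertices has V_i - 1 edges; summing gives V - C = 146 - 5 = 141)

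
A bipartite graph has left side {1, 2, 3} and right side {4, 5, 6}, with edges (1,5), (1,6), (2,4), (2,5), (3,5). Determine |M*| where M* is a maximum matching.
3 (matching: (1,6), (2,4), (3,5); upper bound min(|L|,|R|) = min(3,3) = 3)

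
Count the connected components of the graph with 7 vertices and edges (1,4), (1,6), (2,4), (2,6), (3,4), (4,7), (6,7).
2 (components: {1, 2, 3, 4, 6, 7}, {5})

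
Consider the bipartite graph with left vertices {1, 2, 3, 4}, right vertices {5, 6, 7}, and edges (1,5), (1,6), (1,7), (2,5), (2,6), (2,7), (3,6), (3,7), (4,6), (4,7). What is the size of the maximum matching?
3 (matching: (1,7), (2,5), (3,6); upper bound min(|L|,|R|) = min(4,3) = 3)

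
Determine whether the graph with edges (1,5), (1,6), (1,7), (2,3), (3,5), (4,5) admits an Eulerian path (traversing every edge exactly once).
No (6 vertices have odd degree: {1, 2, 4, 5, 6, 7}; Eulerian path requires 0 or 2)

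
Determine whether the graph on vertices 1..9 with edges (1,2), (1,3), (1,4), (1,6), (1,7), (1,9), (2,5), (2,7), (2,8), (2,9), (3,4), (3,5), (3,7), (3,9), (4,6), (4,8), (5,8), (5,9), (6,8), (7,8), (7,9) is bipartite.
No (odd cycle of length 3: 7 -> 1 -> 2 -> 7)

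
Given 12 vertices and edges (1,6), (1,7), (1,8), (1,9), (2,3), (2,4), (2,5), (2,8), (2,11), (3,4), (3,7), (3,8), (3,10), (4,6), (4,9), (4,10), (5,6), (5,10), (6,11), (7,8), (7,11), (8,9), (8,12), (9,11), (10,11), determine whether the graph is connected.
Yes (BFS from 1 visits [1, 6, 7, 8, 9, 4, 5, 11, 3, 2, 12, 10] — all 12 vertices reached)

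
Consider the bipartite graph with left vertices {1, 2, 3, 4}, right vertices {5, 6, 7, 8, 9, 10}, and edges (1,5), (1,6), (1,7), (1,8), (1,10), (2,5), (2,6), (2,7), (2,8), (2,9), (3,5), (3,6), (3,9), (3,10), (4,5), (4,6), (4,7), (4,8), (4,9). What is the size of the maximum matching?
4 (matching: (1,10), (2,7), (3,9), (4,8); upper bound min(|L|,|R|) = min(4,6) = 4)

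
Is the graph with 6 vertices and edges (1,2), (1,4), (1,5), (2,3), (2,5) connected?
No, it has 2 components: {1, 2, 3, 4, 5}, {6}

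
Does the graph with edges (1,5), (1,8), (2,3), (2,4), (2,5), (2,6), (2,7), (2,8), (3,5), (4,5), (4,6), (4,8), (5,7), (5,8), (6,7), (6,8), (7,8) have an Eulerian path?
Yes — and in fact it has an Eulerian circuit (the graph is connected and all 8 vertices have even degree)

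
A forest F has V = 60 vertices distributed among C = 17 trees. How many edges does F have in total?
43 (Each of the 17 component trees on V_i vertices has V_i - 1 edges; summing gives V - C = 60 - 17 = 43)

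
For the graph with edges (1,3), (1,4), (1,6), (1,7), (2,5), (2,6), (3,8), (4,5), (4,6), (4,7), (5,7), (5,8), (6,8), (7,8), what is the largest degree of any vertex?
4 (attained at vertices 1, 4, 5, 6, 7, 8)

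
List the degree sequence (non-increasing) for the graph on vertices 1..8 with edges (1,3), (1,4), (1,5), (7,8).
[3, 1, 1, 1, 1, 1, 0, 0] (degrees: deg(1)=3, deg(2)=0, deg(3)=1, deg(4)=1, deg(5)=1, deg(6)=0, deg(7)=1, deg(8)=1)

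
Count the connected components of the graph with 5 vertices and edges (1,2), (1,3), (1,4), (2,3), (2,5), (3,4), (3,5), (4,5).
1 (components: {1, 2, 3, 4, 5})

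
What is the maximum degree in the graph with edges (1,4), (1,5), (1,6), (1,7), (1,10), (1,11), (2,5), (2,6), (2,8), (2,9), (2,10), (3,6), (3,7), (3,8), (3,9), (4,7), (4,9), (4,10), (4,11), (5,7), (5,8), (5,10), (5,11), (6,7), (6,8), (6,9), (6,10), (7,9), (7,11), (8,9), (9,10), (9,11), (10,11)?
8 (attained at vertex 9)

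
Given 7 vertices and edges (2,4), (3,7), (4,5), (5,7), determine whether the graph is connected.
No, it has 3 components: {1}, {2, 3, 4, 5, 7}, {6}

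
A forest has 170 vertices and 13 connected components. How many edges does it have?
157 (Each of the 13 component trees on V_i vertices has V_i - 1 edges; summing gives V - C = 170 - 13 = 157)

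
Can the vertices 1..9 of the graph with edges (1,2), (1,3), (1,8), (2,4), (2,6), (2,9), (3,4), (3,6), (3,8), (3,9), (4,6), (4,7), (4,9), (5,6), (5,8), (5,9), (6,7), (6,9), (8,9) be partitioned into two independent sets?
No (odd cycle of length 3: 3 -> 1 -> 8 -> 3)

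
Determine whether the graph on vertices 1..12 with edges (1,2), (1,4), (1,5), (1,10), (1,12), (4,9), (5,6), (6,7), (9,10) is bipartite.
Yes. Partition: {1, 3, 6, 8, 9, 11}, {2, 4, 5, 7, 10, 12}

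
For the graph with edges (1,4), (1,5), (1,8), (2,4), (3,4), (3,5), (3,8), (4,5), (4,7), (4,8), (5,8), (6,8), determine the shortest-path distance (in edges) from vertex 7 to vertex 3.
2 (path: 7 -> 4 -> 3, 2 edges)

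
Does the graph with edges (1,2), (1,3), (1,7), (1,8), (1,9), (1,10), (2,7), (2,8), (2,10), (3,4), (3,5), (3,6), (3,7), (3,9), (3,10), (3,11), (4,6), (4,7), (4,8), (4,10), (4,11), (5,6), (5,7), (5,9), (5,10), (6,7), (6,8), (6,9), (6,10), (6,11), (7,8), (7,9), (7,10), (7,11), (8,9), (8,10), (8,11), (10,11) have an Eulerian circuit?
No (2 vertices have odd degree: {5, 10}; Eulerian circuit requires 0)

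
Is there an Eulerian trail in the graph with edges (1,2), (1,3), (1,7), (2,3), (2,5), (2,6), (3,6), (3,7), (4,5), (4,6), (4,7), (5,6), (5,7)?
Yes (the graph is connected and exactly 2 vertices have odd degree: {1, 4}; any Eulerian path must start and end at those)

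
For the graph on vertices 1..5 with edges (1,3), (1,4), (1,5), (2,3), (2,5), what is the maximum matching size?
2 (matching: (1,4), (2,5); upper bound floor(n/2) = floor(5/2) = 2)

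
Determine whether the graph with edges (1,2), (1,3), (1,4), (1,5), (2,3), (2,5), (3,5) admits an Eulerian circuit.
No (4 vertices have odd degree: {2, 3, 4, 5}; Eulerian circuit requires 0)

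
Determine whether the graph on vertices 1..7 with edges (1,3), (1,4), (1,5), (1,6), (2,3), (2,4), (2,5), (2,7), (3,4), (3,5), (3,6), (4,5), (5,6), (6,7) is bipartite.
No (odd cycle of length 3: 3 -> 1 -> 4 -> 3)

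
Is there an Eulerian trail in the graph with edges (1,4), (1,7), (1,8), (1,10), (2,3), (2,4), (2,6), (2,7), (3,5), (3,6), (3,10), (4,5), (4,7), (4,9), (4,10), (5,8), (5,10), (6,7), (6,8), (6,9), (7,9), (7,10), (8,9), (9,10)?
Yes (the graph is connected and exactly 2 vertices have odd degree: {6, 9}; any Eulerian path must start and end at those)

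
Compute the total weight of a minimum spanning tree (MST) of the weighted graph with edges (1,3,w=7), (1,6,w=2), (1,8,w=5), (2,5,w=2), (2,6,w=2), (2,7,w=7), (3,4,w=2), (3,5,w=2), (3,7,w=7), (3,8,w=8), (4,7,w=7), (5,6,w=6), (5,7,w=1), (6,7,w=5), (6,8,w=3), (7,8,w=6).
14 (MST edges: (1,6,w=2), (2,5,w=2), (2,6,w=2), (3,4,w=2), (3,5,w=2), (5,7,w=1), (6,8,w=3); sum of weights 2 + 2 + 2 + 2 + 2 + 1 + 3 = 14)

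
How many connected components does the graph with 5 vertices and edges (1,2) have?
4 (components: {1, 2}, {3}, {4}, {5})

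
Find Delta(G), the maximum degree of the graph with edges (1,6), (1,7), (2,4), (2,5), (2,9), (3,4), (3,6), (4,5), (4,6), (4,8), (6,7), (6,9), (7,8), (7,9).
5 (attained at vertices 4, 6)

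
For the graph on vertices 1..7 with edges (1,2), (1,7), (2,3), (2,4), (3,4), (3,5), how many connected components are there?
2 (components: {1, 2, 3, 4, 5, 7}, {6})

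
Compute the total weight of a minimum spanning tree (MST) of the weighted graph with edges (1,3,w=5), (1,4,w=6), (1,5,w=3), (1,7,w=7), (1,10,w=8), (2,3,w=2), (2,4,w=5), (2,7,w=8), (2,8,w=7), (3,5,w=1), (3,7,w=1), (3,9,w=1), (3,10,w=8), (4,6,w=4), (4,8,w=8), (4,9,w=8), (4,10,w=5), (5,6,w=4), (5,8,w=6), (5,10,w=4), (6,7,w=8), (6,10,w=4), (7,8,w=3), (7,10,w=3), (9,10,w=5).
22 (MST edges: (1,5,w=3), (2,3,w=2), (3,5,w=1), (3,7,w=1), (3,9,w=1), (4,6,w=4), (5,6,w=4), (7,8,w=3), (7,10,w=3); sum of weights 3 + 2 + 1 + 1 + 1 + 4 + 4 + 3 + 3 = 22)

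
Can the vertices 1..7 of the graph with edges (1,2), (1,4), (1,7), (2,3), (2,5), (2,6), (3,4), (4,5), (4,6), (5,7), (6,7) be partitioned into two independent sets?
Yes. Partition: {1, 3, 5, 6}, {2, 4, 7}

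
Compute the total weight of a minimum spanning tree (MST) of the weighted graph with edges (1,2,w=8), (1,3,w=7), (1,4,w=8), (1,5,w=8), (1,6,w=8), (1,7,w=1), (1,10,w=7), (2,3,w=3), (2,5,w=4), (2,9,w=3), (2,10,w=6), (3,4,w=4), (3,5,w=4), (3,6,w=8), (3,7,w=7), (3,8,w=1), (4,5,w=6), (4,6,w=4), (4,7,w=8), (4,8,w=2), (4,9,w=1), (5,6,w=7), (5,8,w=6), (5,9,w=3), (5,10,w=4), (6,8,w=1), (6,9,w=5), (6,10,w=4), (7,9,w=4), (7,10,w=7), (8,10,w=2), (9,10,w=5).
18 (MST edges: (1,7,w=1), (2,9,w=3), (3,8,w=1), (4,8,w=2), (4,9,w=1), (5,9,w=3), (6,8,w=1), (7,9,w=4), (8,10,w=2); sum of weights 1 + 3 + 1 + 2 + 1 + 3 + 1 + 4 + 2 = 18)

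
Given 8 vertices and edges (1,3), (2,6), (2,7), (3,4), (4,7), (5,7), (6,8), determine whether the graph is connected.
Yes (BFS from 1 visits [1, 3, 4, 7, 2, 5, 6, 8] — all 8 vertices reached)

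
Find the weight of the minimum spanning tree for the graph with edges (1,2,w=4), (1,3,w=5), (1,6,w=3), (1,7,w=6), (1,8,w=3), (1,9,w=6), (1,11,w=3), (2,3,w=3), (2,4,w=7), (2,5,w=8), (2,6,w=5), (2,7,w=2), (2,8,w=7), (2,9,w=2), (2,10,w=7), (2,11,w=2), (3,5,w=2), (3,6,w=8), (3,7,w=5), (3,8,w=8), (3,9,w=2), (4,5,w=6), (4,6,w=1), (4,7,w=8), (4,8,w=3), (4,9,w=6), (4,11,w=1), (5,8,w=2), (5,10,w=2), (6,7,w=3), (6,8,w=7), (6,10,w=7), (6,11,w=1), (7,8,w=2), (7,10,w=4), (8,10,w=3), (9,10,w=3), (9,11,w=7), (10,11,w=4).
19 (MST edges: (1,6,w=3), (2,7,w=2), (2,9,w=2), (2,11,w=2), (3,5,w=2), (3,9,w=2), (4,6,w=1), (4,11,w=1), (5,8,w=2), (5,10,w=2); sum of weights 3 + 2 + 2 + 2 + 2 + 2 + 1 + 1 + 2 + 2 = 19)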